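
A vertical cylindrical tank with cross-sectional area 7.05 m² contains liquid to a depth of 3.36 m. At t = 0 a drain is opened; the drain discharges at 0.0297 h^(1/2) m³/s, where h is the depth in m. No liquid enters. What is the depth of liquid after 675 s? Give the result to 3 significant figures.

A dh/dt = −Q_out = −0.0297 √h.
This is separable: 2 d(√h)/dt = −0.0297/A, so √h = √h₀ − (0.0297/(2A)) t.
√h = √3.36 − 0.0297·675/(2·7.05) = 1.8330 − 1.4218 = 0.41122.
h = 0.41122² = 0.16910 m.

0.169 m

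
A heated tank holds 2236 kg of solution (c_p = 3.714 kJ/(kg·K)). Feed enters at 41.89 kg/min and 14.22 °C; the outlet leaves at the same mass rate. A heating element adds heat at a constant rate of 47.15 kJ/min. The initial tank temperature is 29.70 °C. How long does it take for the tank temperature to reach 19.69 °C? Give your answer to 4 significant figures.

57.51 min

M c_p dT/dt = ṁ c_p (T_in − T) + Q̇.
τ = M/ṁ = 53.3779 min; T_ss = T_in + Q̇/(ṁ c_p) = 14.5231 °C.
T(t) = T_ss + (T₀ − T_ss) e^(−t/τ). Set T = 19.69:
e^(−t/τ) = (19.69 − 14.5231)/(29.70 − 14.5231) = 0.340447
t = −53.3779 · ln(0.340447) = 57.5145 min.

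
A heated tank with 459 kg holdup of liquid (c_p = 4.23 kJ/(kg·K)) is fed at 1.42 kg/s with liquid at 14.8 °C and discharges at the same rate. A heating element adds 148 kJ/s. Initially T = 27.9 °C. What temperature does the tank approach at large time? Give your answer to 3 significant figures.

39.4 °C

M c_p dT/dt = ṁ c_p (T_in − T) + Q̇.
At steady state dT/dt = 0 ⇒ T_ss = T_in + Q̇/(ṁ c_p) = 14.8 + 148/(1.42·4.23) = 39.440 °C.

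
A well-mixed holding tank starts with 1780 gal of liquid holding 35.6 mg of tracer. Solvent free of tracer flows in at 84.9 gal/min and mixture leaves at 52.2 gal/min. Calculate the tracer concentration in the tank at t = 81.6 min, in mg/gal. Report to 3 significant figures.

0.00185 mg/gal

Let m(t) be the amount of tracer. Volume: V(t) = V₀ + (Q_in − Q_out) t = 1780 + 32.700 t; V(81.6) = 4448.3 gal.
Species balance (pure solvent in): dm/dt = −Q_out · m/V(t).
Separate: dm/m = −Q_out dt/V(t) ⇒ ln(m/m₀) = −(Q_out/(Q_in−Q_out)) ln(V/V₀).
m = m₀ (V₀/V)^(Q_out/(Q_in−Q_out)) = 35.6 × (1780/4448.3)^(1.5963) = 8.2503 mg.
C = m/V = 8.2503/4448.3 = 0.0018547 mg/gal.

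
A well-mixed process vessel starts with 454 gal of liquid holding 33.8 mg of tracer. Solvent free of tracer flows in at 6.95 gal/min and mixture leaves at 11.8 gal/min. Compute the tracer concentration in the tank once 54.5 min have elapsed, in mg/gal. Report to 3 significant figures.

0.0213 mg/gal

Total volume: dV/dt = Q_in − Q_out = -4.8500 gal/min, so V(t) = 454 − 4.8500 t and V(54.5) = 189.67 gal.
No tracer enters, so dm/dt = −Q_out · (m/V).
Separate: dm/m = −Q_out dt/V(t) ⇒ ln(m/m₀) = −(Q_out/(Q_in−Q_out)) ln(V/V₀).
m = m₀ (V₀/V)^(Q_out/(Q_in−Q_out)) = 33.8 × (454/189.67)^(-2.4330) = 4.0430 mg.
C = m/V = 4.0430/189.67 = 0.021315 mg/gal.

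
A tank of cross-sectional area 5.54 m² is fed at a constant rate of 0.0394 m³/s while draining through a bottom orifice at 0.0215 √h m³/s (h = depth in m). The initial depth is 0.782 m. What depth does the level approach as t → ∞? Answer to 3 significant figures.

Level balance: A dh/dt = 0.0394 − 0.0215 √h. Setting dh/dt = 0:
Q_in = 0.0215 √h_ss ⇒ √h_ss = 0.0394/0.0215 = 1.8326.
h_ss = 1.8326² = 3.3583 m. (Since h₀ = 0.782 m < h_ss, the level will rise toward this value.)

3.36 m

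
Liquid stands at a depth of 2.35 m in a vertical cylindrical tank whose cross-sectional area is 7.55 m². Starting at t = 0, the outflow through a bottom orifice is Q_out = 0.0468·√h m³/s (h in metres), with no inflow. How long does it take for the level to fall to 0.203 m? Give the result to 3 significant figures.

349 s

With no inflow, A dh/dt = −0.0468 √h.
∫ h^(−1/2) dh = −(0.0468/A) ∫ dt, giving 2√h = 2√h₀ − (0.0468/A) t.
t = 2A(√h₀ − √h)/0.0468 = 2·7.55·(√2.35 − √0.203)/0.0468
  = 15.100 × (1.5330 − 0.45056) / 0.0468 = 349.24 s.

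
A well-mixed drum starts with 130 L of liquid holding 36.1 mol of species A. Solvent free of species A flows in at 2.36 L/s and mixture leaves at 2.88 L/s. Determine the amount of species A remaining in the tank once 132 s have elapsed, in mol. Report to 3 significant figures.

0.564 mol

Let m(t) be the amount of species A. Volume: V(t) = V₀ + (Q_in − Q_out) t = 130 − 0.52000 t; V(132) = 61.360 L.
No species A enters, so dm/dt = −Q_out · (m/V).
Separate: dm/m = −Q_out dt/V(t) ⇒ ln(m/m₀) = −(Q_out/(Q_in−Q_out)) ln(V/V₀).
m = m₀ (V₀/V)^(Q_out/(Q_in−Q_out)) = 36.1 × (130/61.360)^(-5.5385) = 0.56448 mol.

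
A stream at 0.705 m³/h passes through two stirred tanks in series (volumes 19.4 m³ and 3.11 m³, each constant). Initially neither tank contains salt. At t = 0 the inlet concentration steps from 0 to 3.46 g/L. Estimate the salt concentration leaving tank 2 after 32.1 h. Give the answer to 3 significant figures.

Species balance on tank i: dCᵢ/dt = (Cᵢ₋₁ − Cᵢ)/τᵢ with τᵢ = Vᵢ/Q.
τ₁ = 19.4/0.705 = 27.518 h; τ₂ = 3.11/0.705 = 4.4113 h.
Solving the cascade with C₁(0)=C₂(0)=0 gives C₂(t) = C_in[1 − (τ₁ e^(−t/τ₁) − τ₂ e^(−t/τ₂))/(τ₁ − τ₂)].
At t = 32.1: e^(−t/τ₁) = 0.31145, e^(−t/τ₂) = 0.00069147.
C₂ = 3.46·[1 − (27.518·0.31145 − 4.4113·0.00069147)/(23.106)] = 3.46·0.62922 = 2.1771 g/L.

2.18 g/L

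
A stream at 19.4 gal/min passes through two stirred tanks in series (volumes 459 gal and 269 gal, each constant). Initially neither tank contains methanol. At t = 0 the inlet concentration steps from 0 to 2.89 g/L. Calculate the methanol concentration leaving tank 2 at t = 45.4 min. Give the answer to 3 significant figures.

2.02 g/L

Species balance on tank i: dCᵢ/dt = (Cᵢ₋₁ − Cᵢ)/τᵢ with τᵢ = Vᵢ/Q.
τ₁ = 459/19.4 = 23.660 min; τ₂ = 269/19.4 = 13.866 min.
Tank 1: C₁ = C_in(1 − e^(−t/τ₁)). Tank 2 (τ₁ ≠ τ₂): C₂ = C_in[1 − (τ₁ e^(−t/τ₁) − τ₂ e^(−t/τ₂))/(τ₁ − τ₂)].
At t = 45.4: e^(−t/τ₁) = 0.14677, e^(−t/τ₂) = 0.037847.
C₂ = 2.89·[1 − (23.660·0.14677 − 13.866·0.037847)/(9.7938)] = 2.89·0.69901 = 2.0201 g/L.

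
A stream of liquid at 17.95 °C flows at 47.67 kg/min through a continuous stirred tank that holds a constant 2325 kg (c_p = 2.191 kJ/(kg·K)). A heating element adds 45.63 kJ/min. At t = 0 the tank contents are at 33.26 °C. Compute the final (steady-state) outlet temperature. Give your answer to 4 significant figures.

M c_p dT/dt = ṁ c_p (T_in − T) + Q̇.
At steady state dT/dt = 0 ⇒ T_ss = T_in + Q̇/(ṁ c_p) = 17.95 + 45.63/(47.67·2.191) = 18.3869 °C.

18.39 °C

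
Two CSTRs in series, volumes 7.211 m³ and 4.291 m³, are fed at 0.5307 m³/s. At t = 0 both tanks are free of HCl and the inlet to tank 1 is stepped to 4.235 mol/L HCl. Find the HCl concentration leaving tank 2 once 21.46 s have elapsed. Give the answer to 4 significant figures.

Species balance on tank i: dCᵢ/dt = (Cᵢ₋₁ − Cᵢ)/τᵢ with τᵢ = Vᵢ/Q.
τ₁ = 7.211/0.5307 = 13.5877 s; τ₂ = 4.291/0.5307 = 8.08555 s.
Tank 1: C₁ = C_in(1 − e^(−t/τ₁)). Tank 2 (τ₁ ≠ τ₂): C₂ = C_in[1 − (τ₁ e^(−t/τ₁) − τ₂ e^(−t/τ₂))/(τ₁ − τ₂)].
At t = 21.46: e^(−t/τ₁) = 0.206105, e^(−t/τ₂) = 0.0703608.
C₂ = 4.235·[1 − (13.5877·0.206105 − 8.08555·0.0703608)/(5.50217)] = 4.235·0.594415 = 2.51735 mol/L.

2.517 mol/L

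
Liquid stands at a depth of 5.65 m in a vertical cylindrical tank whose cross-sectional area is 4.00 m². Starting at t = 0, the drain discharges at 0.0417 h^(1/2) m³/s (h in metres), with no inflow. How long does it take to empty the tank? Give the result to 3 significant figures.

456 s

A dh/dt = −Q_out = −0.0417 √h.
∫ h^(−1/2) dh = −(0.0417/A) ∫ dt, giving 2√h = 2√h₀ − (0.0417/A) t.
Tank is empty when √h = 0: t_empty = 2A√h₀/0.0417.
t_empty = 2·4.00·√5.65/0.0417 = 8.0000·2.3770/0.0417 = 456.01 s.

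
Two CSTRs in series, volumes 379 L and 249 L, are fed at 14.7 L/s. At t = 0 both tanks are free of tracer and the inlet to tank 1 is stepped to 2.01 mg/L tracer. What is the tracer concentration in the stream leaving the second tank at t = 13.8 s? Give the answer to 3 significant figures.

0.284 mg/L

Species balance on tank i: dCᵢ/dt = (Cᵢ₋₁ − Cᵢ)/τᵢ with τᵢ = Vᵢ/Q.
τ₁ = 379/14.7 = 25.782 s; τ₂ = 249/14.7 = 16.939 s.
Solving the cascade with C₁(0)=C₂(0)=0 gives C₂(t) = C_in[1 − (τ₁ e^(−t/τ₁) − τ₂ e^(−t/τ₂))/(τ₁ − τ₂)].
At t = 13.8: e^(−t/τ₁) = 0.58552, e^(−t/τ₂) = 0.44277.
C₂ = 2.01·[1 − (25.782·0.58552 − 16.939·0.44277)/(8.8435)] = 2.01·0.14106 = 0.28352 mg/L.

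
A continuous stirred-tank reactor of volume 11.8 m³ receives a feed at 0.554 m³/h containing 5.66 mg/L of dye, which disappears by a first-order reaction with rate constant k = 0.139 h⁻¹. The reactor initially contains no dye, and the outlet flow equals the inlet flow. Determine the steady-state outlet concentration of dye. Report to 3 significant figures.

Accumulation = in − out − consumed: V dC/dt = Q C_in − Q C − k V C.
Steady state (dC/dt = 0): C_ss = Q C_in/(Q + kV) = C_in/(1 + kV/Q).
C_ss = 0.554·5.66/(0.554 + 0.139·11.8) = 3.1356/2.1942 = 1.4291 mg/L.

1.43 mg/L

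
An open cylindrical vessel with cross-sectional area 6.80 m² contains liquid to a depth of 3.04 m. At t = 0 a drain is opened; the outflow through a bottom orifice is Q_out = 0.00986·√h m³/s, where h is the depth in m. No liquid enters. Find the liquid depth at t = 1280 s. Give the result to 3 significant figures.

A dh/dt = −Q_out = −0.00986 √h.
This is separable: 2 d(√h)/dt = −0.00986/A, so √h = √h₀ − (0.00986/(2A)) t.
√h = √3.04 − 0.00986·1280/(2·6.80) = 1.7436 − 0.92800 = 0.81556.
h = 0.81556² = 0.66514 m.

0.665 m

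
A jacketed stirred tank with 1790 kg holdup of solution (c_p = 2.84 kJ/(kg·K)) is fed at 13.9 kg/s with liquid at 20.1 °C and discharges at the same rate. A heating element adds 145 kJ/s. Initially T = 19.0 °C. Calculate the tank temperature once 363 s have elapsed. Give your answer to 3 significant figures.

23.5 °C

Heat balance on the well-mixed liquid: M c_p dT/dt = ṁ c_p (T_in − T) + 145.
Rearrange: dT/dt = (T_ss − T)/τ with τ = M/ṁ = 128.78 s and T_ss = T_in + Q̇/(ṁ c_p) = 23.773 °C.
Solution: T(t) = T_ss + (T₀ − T_ss) e^(−t/τ).
T(363) = 23.773 + (-4.7731)·e^(−363/128.78) = 23.773 + (-4.7731)·0.059676 = 23.488 °C.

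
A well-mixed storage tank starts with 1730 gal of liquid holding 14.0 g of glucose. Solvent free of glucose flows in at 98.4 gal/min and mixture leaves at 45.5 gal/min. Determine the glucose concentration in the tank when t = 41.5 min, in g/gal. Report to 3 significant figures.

Let m(t) be the amount of glucose. Volume: V(t) = V₀ + (Q_in − Q_out) t = 1730 + 52.900 t; V(41.5) = 3925.4 gal.
No glucose enters, so dm/dt = −Q_out · (m/V).
dm/m = −Q_out dt/(V₀ + 52.900 t); integrating gives ln(m/m₀) = −(Q_out/(Q_in−Q_out)) ln(V/V₀).
m = m₀ (V₀/V)^(Q_out/(Q_in−Q_out)) = 14.0 × (1730/3925.4)^(0.86011) = 6.9195 g.
C = m/V = 6.9195/3925.4 = 0.0017628 g/gal.

0.00176 g/gal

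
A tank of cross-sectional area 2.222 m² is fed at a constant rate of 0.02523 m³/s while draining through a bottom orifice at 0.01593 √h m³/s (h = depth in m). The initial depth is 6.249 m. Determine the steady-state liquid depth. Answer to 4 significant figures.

A dh/dt = Q_in − 0.01593 √h. Steady state requires inflow = outflow:
Q_in = 0.01593 √h_ss ⇒ √h_ss = 0.02523/0.01593 = 1.58380.
h_ss = 1.58380² = 2.50844 m. (Since h₀ = 6.249 m > h_ss, the level will fall toward this value.)

2.508 m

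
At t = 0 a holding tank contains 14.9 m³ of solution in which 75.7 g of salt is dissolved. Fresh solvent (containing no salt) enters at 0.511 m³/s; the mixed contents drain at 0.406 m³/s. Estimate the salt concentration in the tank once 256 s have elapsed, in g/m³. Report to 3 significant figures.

Total volume: dV/dt = Q_in − Q_out = 0.10500 m³/s, so V(t) = 14.9 + 0.10500 t and V(256) = 41.780 m³.
No salt enters, so dm/dt = −Q_out · (m/V).
Separate: dm/m = −Q_out dt/V(t) ⇒ ln(m/m₀) = −(Q_out/(Q_in−Q_out)) ln(V/V₀).
m = m₀ (V₀/V)^(Q_out/(Q_in−Q_out)) = 75.7 × (14.9/41.780)^(3.8667) = 1.4050 g.
C = m/V = 1.4050/41.780 = 0.033628 g/m³.

0.0336 g/m³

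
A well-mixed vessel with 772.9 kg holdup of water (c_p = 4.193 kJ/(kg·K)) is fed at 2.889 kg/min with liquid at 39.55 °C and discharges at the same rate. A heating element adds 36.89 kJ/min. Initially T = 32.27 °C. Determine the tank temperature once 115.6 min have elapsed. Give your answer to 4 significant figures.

35.89 °C

M c_p dT/dt = ṁ c_p (T_in − T) + Q̇.
Rearrange: dT/dt = (T_ss − T)/τ with τ = M/ṁ = 267.532 min and T_ss = T_in + Q̇/(ṁ c_p) = 42.5953 °C.
Solution: T(t) = T_ss + (T₀ − T_ss) e^(−t/τ).
T(115.6) = 42.5953 + (-10.3253)·e^(−115.6/267.532) = 42.5953 + (-10.3253)·0.649146 = 35.8927 °C.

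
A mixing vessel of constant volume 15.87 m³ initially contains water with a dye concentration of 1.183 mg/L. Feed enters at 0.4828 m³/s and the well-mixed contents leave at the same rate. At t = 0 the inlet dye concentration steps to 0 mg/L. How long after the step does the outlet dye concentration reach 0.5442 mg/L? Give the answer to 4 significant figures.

25.52 s

Species balance: V dC/dt = Q(C_in − C) ⇒ τ = V/Q = 32.8708 s.
C(t) = C_in + (C₀ − C_in) e^(−t/τ). Set C = 0.5442 and solve for t:
e^(−t/τ) = (C − C_in)/(C₀ − C_in) = (0.5442 − 0)/(1.183 − 0) = 0.460017
t = −τ ln(…) = 32.8708 × 0.776492 = 25.5239 s.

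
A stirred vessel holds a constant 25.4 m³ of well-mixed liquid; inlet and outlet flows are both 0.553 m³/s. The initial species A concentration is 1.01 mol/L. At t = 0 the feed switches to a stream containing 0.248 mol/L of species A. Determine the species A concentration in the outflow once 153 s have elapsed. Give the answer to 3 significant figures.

Accumulation = in − out for the solute gives V dC/dt = Q(C_in − C).
Time constant τ = V/Q = 25.4/0.553 = 45.931 s.
C approaches C_in exponentially: C(t) = C_in + (C₀ − C_in) e^(−t/τ).
C(153) = 0.248 + (1.01 − 0.248)·e^(−153/45.931) = 0.248 + (0.76200)·0.035755 = 0.27525 mol/L.

0.275 mol/L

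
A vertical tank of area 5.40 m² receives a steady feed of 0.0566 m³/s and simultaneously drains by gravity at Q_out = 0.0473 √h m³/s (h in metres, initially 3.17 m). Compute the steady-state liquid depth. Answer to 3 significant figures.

1.43 m

A dh/dt = Q_in − 0.0473 √h. Steady state requires inflow = outflow:
Q_in = 0.0473 √h_ss ⇒ √h_ss = 0.0566/0.0473 = 1.1966.
h_ss = 1.1966² = 1.4319 m. (Since h₀ = 3.17 m > h_ss, the level will fall toward this value.)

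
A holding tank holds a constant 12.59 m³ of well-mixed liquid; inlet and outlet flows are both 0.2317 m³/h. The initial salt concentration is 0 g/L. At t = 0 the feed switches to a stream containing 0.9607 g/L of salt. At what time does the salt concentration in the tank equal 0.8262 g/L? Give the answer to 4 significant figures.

Unsteady species balance (constant V, well mixed): V dC/dt = Q(C_in − C), so τ = V/Q = 54.3375 h.
C(t) = C_in + (C₀ − C_in) e^(−t/τ). Set C = 0.8262 and solve for t:
e^(−t/τ) = (C − C_in)/(C₀ − C_in) = (0.8262 − 0.9607)/(0 − 0.9607) = 0.140002
t = −τ ln(…) = 54.3375 × 1.96610 = 106.833 h.

106.8 h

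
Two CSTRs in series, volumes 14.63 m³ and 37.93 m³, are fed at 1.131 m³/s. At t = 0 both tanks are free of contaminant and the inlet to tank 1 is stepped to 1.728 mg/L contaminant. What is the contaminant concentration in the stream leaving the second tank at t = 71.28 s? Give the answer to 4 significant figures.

1.397 mg/L

Time constants: τᵢ = Vᵢ/Q for each well-mixed tank.
τ₁ = 14.63/1.131 = 12.9355 s; τ₂ = 37.93/1.131 = 33.5367 s.
Solving the cascade with C₁(0)=C₂(0)=0 gives C₂(t) = C_in[1 − (τ₁ e^(−t/τ₁) − τ₂ e^(−t/τ₂))/(τ₁ − τ₂)].
At t = 71.28: e^(−t/τ₁) = 0.00404434, e^(−t/τ₂) = 0.119381.
C₂ = 1.728·[1 − (12.9355·0.00404434 − 33.5367·0.119381)/(-20.6012)] = 1.728·0.808199 = 1.39657 mg/L.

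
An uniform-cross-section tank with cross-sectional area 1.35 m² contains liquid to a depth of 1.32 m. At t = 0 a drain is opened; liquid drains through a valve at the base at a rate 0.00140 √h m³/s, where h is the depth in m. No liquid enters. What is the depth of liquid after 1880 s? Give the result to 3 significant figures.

Unsteady balance on liquid volume: A dh/dt = −0.00140 √h.
Separate and integrate: 2(√h − √h₀) = −(0.00140/A) t.
√h = √1.32 − 0.00140·1880/(2·1.35) = 1.1489 − 0.97481 = 0.17410.
h = 0.17410² = 0.030310 m.

0.0303 m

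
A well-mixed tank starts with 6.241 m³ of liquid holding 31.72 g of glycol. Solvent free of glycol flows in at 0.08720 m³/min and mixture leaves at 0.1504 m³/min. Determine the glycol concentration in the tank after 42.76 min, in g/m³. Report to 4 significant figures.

2.323 g/m³

Total volume: dV/dt = Q_in − Q_out = -0.0632000 m³/min, so V(t) = 6.241 − 0.0632000 t and V(42.76) = 3.53857 m³.
Species balance (pure solvent in): dm/dt = −Q_out · m/V(t).
Separate: dm/m = −Q_out dt/V(t) ⇒ ln(m/m₀) = −(Q_out/(Q_in−Q_out)) ln(V/V₀).
m = m₀ (V₀/V)^(Q_out/(Q_in−Q_out)) = 31.72 × (6.241/3.53857)^(-2.37975) = 8.22054 g.
C = m/V = 8.22054/3.53857 = 2.32313 g/m³.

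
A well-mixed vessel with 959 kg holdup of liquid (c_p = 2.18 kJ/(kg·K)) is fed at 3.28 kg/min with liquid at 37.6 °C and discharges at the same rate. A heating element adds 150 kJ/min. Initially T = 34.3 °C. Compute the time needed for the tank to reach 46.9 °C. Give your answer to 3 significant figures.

214 min

Heat balance on the well-mixed liquid: M c_p dT/dt = ṁ c_p (T_in − T) + 150.
τ = M/ṁ = 292.38 min; T_ss = T_in + Q̇/(ṁ c_p) = 58.578 °C.
T(t) = T_ss + (T₀ − T_ss) e^(−t/τ). Set T = 46.9:
e^(−t/τ) = (46.9 − 58.578)/(34.3 − 58.578) = 0.48101
t = −292.38 · ln(0.48101) = 213.98 min.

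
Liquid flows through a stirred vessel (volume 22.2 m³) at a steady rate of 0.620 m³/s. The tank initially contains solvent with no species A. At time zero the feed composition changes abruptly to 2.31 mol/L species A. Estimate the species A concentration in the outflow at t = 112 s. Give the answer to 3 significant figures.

2.21 mol/L

Mass balance on the solute (V constant): V dC/dt = Q(C_in − C).
Rewrite as dC/dt + C/τ = C_in/τ, τ = V/Q = 35.806 s.
Solution: C(t) = C_in + (C₀ − C_in) e^(−t/τ).
C(112) = 2.31 + (0 − 2.31)·e^(−112/35.806) = 2.31 + (-2.3100)·0.043808 = 2.2088 mol/L.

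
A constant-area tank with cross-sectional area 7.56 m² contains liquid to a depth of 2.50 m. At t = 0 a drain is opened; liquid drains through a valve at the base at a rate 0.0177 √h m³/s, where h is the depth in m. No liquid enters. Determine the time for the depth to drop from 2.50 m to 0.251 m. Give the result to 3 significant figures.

A dh/dt = −Q_out = −0.0177 √h.
Separate and integrate: 2(√h − √h₀) = −(0.0177/A) t.
t = 2A(√h₀ − √h)/0.0177 = 2·7.56·(√2.50 − √0.251)/0.0177
  = 15.120 × (1.5811 − 0.50100) / 0.0177 = 922.70 s.

923 s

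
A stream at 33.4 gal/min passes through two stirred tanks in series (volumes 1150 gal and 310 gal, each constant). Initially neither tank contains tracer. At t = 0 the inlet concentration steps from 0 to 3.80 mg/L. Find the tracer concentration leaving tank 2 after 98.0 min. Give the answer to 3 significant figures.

3.50 mg/L

Species balance on tank i: dCᵢ/dt = (Cᵢ₋₁ − Cᵢ)/τᵢ with τᵢ = Vᵢ/Q.
τ₁ = 1150/33.4 = 34.431 min; τ₂ = 310/33.4 = 9.2814 min.
Solving the cascade with C₁(0)=C₂(0)=0 gives C₂(t) = C_in[1 − (τ₁ e^(−t/τ₁) − τ₂ e^(−t/τ₂))/(τ₁ − τ₂)].
At t = 98.0: e^(−t/τ₁) = 0.058061, e^(−t/τ₂) = 2.5966e-05.
C₂ = 3.80·[1 − (34.431·0.058061 − 9.2814·2.5966e-05)/(25.150)] = 3.80·0.92052 = 3.4980 mg/L.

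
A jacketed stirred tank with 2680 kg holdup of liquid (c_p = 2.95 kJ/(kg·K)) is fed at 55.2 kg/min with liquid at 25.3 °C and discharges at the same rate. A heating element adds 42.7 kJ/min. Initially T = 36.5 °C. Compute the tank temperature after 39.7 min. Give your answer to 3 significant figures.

Energy balance: M c_p dT/dt = ṁ c_p (T_in − T) + 42.7.
τ = M/ṁ = 48.551 min; T_ss = T_in + Q̇/(ṁ c_p) = 25.3 + 42.7/(55.2·2.95) = 25.562 °C.
Solution: T(t) = T_ss + (T₀ − T_ss) e^(−t/τ).
T(39.7) = 25.562 + (10.938)·e^(−39.7/48.551) = 25.562 + (10.938)·0.44145 = 30.391 °C.

30.4 °C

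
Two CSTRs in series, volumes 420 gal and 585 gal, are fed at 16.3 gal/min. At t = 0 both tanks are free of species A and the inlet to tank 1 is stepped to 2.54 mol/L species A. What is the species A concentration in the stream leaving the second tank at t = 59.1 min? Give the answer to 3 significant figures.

1.46 mol/L

Time constants: τᵢ = Vᵢ/Q for each well-mixed tank.
τ₁ = 420/16.3 = 25.767 min; τ₂ = 585/16.3 = 35.890 min.
Tank 1: C₁ = C_in(1 − e^(−t/τ₁)). Tank 2 (τ₁ ≠ τ₂): C₂ = C_in[1 − (τ₁ e^(−t/τ₁) − τ₂ e^(−t/τ₂))/(τ₁ − τ₂)].
At t = 59.1: e^(−t/τ₁) = 0.10090, e^(−t/τ₂) = 0.19268.
C₂ = 2.54·[1 − (25.767·0.10090 − 35.890·0.19268)/(-10.123)] = 2.54·0.57369 = 1.4572 mol/L.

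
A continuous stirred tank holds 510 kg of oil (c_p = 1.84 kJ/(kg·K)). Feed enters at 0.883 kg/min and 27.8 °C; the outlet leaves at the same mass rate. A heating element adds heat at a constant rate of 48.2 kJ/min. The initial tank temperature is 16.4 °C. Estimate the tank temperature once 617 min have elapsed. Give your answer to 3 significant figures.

M c_p dT/dt = ṁ c_p (T_in − T) + Q̇.
τ = M/ṁ = 577.58 min; T_ss = T_in + Q̇/(ṁ c_p) = 27.8 + 48.2/(0.883·1.84) = 57.467 °C.
Solution: T(t) = T_ss + (T₀ − T_ss) e^(−t/τ).
T(617) = 57.467 + (-41.067)·e^(−617/577.58) = 57.467 + (-41.067)·0.34361 = 43.356 °C.

43.4 °C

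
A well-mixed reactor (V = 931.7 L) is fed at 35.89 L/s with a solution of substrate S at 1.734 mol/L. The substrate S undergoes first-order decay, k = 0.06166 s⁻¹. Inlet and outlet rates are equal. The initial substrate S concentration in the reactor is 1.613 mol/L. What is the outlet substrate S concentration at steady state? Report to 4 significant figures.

V dC/dt = Q(C_in − C) − k V C.
Steady state (dC/dt = 0): C_ss = Q C_in/(Q + kV) = C_in/(1 + kV/Q).
C_ss = 35.89·1.734/(35.89 + 0.06166·931.7) = 62.2333/93.3386 = 0.666747 mol/L.

0.6667 mol/L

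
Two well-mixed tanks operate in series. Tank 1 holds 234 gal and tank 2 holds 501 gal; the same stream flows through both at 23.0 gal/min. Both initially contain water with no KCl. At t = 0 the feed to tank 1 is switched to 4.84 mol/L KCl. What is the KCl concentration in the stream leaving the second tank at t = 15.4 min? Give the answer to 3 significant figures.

1.30 mol/L

Species balance on tank i: dCᵢ/dt = (Cᵢ₋₁ − Cᵢ)/τᵢ with τᵢ = Vᵢ/Q.
τ₁ = 234/23.0 = 10.174 min; τ₂ = 501/23.0 = 21.783 min.
Solving the cascade with C₁(0)=C₂(0)=0 gives C₂(t) = C_in[1 − (τ₁ e^(−t/τ₁) − τ₂ e^(−t/τ₂))/(τ₁ − τ₂)].
At t = 15.4: e^(−t/τ₁) = 0.22010, e^(−t/τ₂) = 0.49313.
C₂ = 4.84·[1 − (10.174·0.22010 − 21.783·0.49313)/(-11.609)] = 4.84·0.26759 = 1.2951 mol/L.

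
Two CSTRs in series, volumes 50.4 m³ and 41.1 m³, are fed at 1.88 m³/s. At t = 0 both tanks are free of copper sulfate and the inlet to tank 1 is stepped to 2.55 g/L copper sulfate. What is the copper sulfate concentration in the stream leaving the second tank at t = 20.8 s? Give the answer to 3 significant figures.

Time constants: τᵢ = Vᵢ/Q for each well-mixed tank.
τ₁ = 50.4/1.88 = 26.809 s; τ₂ = 41.1/1.88 = 21.862 s.
Tank 1: C₁ = C_in(1 − e^(−t/τ₁)). Tank 2 (τ₁ ≠ τ₂): C₂ = C_in[1 − (τ₁ e^(−t/τ₁) − τ₂ e^(−t/τ₂))/(τ₁ − τ₂)].
At t = 20.8: e^(−t/τ₁) = 0.46030, e^(−t/τ₂) = 0.38619.
C₂ = 2.55·[1 − (26.809·0.46030 − 21.862·0.38619)/(4.9468)] = 2.55·0.21216 = 0.54100 g/L.

0.541 g/L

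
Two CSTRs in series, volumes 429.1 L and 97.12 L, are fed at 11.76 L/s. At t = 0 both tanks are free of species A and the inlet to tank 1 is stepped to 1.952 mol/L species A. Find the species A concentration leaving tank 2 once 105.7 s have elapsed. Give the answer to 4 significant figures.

Each tank obeys Vᵢ dCᵢ/dt = Q(Cᵢ₋₁ − Cᵢ), so τᵢ = Vᵢ/Q.
τ₁ = 429.1/11.76 = 36.4881 s; τ₂ = 97.12/11.76 = 8.25850 s.
Tank 1: C₁ = C_in(1 − e^(−t/τ₁)). Tank 2 (τ₁ ≠ τ₂): C₂ = C_in[1 − (τ₁ e^(−t/τ₁) − τ₂ e^(−t/τ₂))/(τ₁ − τ₂)].
At t = 105.7: e^(−t/τ₁) = 0.0551976, e^(−t/τ₂) = 2.76373e-06.
C₂ = 1.952·[1 − (36.4881·0.0551976 − 8.25850·2.76373e-06)/(28.2296)] = 1.952·0.928655 = 1.81274 mol/L.

1.813 mol/L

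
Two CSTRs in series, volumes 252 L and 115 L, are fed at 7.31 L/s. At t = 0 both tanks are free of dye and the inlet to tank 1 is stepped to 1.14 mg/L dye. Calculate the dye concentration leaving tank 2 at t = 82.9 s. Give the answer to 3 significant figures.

Each tank obeys Vᵢ dCᵢ/dt = Q(Cᵢ₋₁ − Cᵢ), so τᵢ = Vᵢ/Q.
τ₁ = 252/7.31 = 34.473 s; τ₂ = 115/7.31 = 15.732 s.
Tank 1: C₁ = C_in(1 − e^(−t/τ₁)). Tank 2 (τ₁ ≠ τ₂): C₂ = C_in[1 − (τ₁ e^(−t/τ₁) − τ₂ e^(−t/τ₂))/(τ₁ − τ₂)].
At t = 82.9: e^(−t/τ₁) = 0.090287, e^(−t/τ₂) = 0.0051459.
C₂ = 1.14·[1 − (34.473·0.090287 − 15.732·0.0051459)/(18.741)] = 1.14·0.83824 = 0.95560 mg/L.

0.956 mg/L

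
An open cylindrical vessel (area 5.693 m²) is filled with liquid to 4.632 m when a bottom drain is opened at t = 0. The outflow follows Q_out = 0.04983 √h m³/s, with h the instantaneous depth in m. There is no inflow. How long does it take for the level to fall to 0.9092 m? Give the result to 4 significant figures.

Mass balance (ρ constant): A dh/dt = −0.04983 √h.
This is separable: 2 d(√h)/dt = −0.04983/A, so √h = √h₀ − (0.04983/(2A)) t.
t = 2A(√h₀ − √h)/0.04983 = 2·5.693·(√4.632 − √0.9092)/0.04983
  = 11.3860 × (2.15221 − 0.953520) / 0.04983 = 273.897 s.

273.9 s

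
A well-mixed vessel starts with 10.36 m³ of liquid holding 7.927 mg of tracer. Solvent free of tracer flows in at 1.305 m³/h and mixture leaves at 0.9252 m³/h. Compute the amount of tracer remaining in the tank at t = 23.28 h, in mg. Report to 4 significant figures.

1.763 mg

Let m(t) be the amount of tracer. Volume: V(t) = V₀ + (Q_in − Q_out) t = 10.36 + 0.379800 t; V(23.28) = 19.2017 m³.
No tracer enters, so dm/dt = −Q_out · (m/V).
dm/m = −Q_out dt/(V₀ + 0.379800 t); integrating gives ln(m/m₀) = −(Q_out/(Q_in−Q_out)) ln(V/V₀).
m = m₀ (V₀/V)^(Q_out/(Q_in−Q_out)) = 7.927 × (10.36/19.2017)^(2.43602) = 1.76320 mg.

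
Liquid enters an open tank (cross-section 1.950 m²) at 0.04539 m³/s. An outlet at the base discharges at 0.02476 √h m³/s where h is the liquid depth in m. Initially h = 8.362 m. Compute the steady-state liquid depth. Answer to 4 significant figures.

3.361 m

Level balance: A dh/dt = 0.04539 − 0.02476 √h. Setting dh/dt = 0:
Q_in = 0.02476 √h_ss ⇒ √h_ss = 0.04539/0.02476 = 1.83320.
h_ss = 1.83320² = 3.36062 m. (Since h₀ = 8.362 m > h_ss, the level will fall toward this value.)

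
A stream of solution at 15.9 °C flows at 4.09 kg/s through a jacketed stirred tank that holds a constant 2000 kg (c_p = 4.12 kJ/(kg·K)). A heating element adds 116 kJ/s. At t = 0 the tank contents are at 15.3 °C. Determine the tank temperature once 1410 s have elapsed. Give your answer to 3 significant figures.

22.4 °C

Energy balance: M c_p dT/dt = ṁ c_p (T_in − T) + 116.
Rearrange: dT/dt = (T_ss − T)/τ with τ = M/ṁ = 489.00 s and T_ss = T_in + Q̇/(ṁ c_p) = 22.784 °C.
Integrating: T(t) = T_ss + (T₀ − T_ss) e^(−t/τ).
T(1410) = 22.784 + (-7.4839)·e^(−1410/489.00) = 22.784 + (-7.4839)·0.055941 = 22.365 °C.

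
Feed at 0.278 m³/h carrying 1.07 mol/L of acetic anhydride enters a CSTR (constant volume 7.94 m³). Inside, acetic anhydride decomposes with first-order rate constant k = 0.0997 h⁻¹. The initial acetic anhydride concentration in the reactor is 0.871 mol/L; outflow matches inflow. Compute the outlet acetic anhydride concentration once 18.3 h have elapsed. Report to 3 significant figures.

Species balance: V dC/dt = Q C_in − Q C − k V C.
This is linear with rate a = Q/V + k = 0.13471 h⁻¹.
C_ss = Q C_in/(Q + kV) = 0.27810 mol/L; C(t) = C_ss + (C₀ − C_ss) e^(−a t).
C(18.3) = 0.27810 + (0.59290)·e^(−0.13471·18.3) = 0.27810 + (0.59290)·0.084988 = 0.32849 mol/L.

0.328 mol/L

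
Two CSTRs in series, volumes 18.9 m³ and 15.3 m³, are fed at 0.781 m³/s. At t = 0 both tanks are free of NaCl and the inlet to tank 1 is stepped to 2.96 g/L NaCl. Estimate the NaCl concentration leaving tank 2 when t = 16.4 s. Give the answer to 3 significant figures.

Species balance on tank i: dCᵢ/dt = (Cᵢ₋₁ − Cᵢ)/τᵢ with τᵢ = Vᵢ/Q.
τ₁ = 18.9/0.781 = 24.200 s; τ₂ = 15.3/0.781 = 19.590 s.
Solving the cascade with C₁(0)=C₂(0)=0 gives C₂(t) = C_in[1 − (τ₁ e^(−t/τ₁) − τ₂ e^(−t/τ₂))/(τ₁ − τ₂)].
At t = 16.4: e^(−t/τ₁) = 0.50779, e^(−t/τ₂) = 0.43294.
C₂ = 2.96·[1 − (24.200·0.50779 − 19.590·0.43294)/(4.6095)] = 2.96·0.17412 = 0.51541 g/L.

0.515 g/L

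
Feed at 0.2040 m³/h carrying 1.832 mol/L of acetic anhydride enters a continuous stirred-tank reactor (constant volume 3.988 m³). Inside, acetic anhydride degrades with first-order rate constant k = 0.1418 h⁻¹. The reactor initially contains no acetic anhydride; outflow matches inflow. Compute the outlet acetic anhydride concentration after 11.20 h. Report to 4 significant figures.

0.4297 mol/L

Accumulation = in − out − consumed: V dC/dt = Q C_in − Q C − k V C.
dC/dt = (Q/V) C_in − (Q/V + k) C; effective rate a = Q/V + k = 0.0511535 + 0.1418 = 0.192953 h⁻¹.
C_ss = Q C_in/(Q + kV) = 0.485677 mol/L; C(t) = C_ss + (C₀ − C_ss) e^(−a t).
C(11.20) = 0.485677 + (-0.485677)·e^(−0.192953·11.20) = 0.485677 + (-0.485677)·0.115201 = 0.429727 mol/L.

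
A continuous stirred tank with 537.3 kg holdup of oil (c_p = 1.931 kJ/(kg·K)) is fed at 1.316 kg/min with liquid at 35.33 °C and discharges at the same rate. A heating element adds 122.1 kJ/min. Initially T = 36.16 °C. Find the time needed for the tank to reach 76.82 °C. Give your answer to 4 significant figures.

Unsteady energy balance on the tank contents: M c_p dT/dt = ṁ c_p (T_in − T) + 122.1.
τ = M/ṁ = 408.283 min; T_ss = T_in + Q̇/(ṁ c_p) = 83.3782 °C.
T(t) = T_ss + (T₀ − T_ss) e^(−t/τ). Set T = 76.82:
e^(−t/τ) = (76.82 − 83.3782)/(36.16 − 83.3782) = 0.138892
t = −408.283 · ln(0.138892) = 805.974 min.

806.0 min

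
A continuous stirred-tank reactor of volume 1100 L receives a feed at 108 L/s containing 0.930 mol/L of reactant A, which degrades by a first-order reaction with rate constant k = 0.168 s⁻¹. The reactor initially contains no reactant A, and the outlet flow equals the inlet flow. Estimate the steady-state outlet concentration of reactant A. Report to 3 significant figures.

V dC/dt = Q(C_in − C) − k V C.
At steady state: 0 = Q C_in − (Q + kV) C_ss, so C_ss = Q C_in/(Q + kV).
C_ss = 108·0.930/(108 + 0.168·1100) = 100.44/292.80 = 0.34303 mol/L.

0.343 mol/L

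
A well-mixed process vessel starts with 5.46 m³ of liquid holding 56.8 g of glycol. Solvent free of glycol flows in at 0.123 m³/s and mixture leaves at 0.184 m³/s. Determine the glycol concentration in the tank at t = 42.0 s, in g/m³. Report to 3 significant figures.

Let m(t) be the amount of glycol. Volume: V(t) = V₀ + (Q_in − Q_out) t = 5.46 − 0.061000 t; V(42.0) = 2.8980 m³.
Solute balance: dm/dt = 0 − Q_out C = −Q_out m/V(t).
Separate: dm/m = −Q_out dt/V(t) ⇒ ln(m/m₀) = −(Q_out/(Q_in−Q_out)) ln(V/V₀).
m = m₀ (V₀/V)^(Q_out/(Q_in−Q_out)) = 56.8 × (5.46/2.8980)^(-3.0164) = 8.4054 g.
C = m/V = 8.4054/2.8980 = 2.9004 g/m³.

2.90 g/m³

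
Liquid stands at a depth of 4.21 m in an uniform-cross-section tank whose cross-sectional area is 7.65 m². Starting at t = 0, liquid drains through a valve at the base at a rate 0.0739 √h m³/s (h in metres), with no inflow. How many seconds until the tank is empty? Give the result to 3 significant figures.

Mass balance (ρ constant): A dh/dt = −0.0739 √h.
This is separable: 2 d(√h)/dt = −0.0739/A, so √h = √h₀ − (0.0739/(2A)) t.
Set h = 0: 2√h₀ = (0.0739/A) t_empty ⇒ t_empty = 2A√h₀/0.0739.
t_empty = 2·7.65·√4.21/0.0739 = 15.300·2.0518/0.0739 = 424.80 s.

425 s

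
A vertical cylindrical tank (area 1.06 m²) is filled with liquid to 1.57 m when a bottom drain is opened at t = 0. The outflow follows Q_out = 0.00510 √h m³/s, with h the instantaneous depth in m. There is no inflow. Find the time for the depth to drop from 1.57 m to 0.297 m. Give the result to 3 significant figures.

Mass balance (ρ constant): A dh/dt = −0.00510 √h.
∫ h^(−1/2) dh = −(0.00510/A) ∫ dt, giving 2√h = 2√h₀ − (0.00510/A) t.
t = 2A(√h₀ − √h)/0.00510 = 2·1.06·(√1.57 − √0.297)/0.00510
  = 2.1200 × (1.2530 − 0.54498) / 0.00510 = 294.31 s.

294 s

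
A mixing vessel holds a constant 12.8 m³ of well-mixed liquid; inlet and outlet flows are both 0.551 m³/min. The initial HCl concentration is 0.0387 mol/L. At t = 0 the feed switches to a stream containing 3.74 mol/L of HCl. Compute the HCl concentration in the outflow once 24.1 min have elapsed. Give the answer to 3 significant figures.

Accumulation = in − out for the solute gives V dC/dt = Q(C_in − C).
So dC/dt = (C_in − C)/τ with τ = V/Q = 12.8/0.551 = 23.230 min.
Integrating: C(t) = C_in + (C₀ − C_in) e^(−t/τ).
C(24.1) = 3.74 + (0.0387 − 3.74)·e^(−24.1/23.230) = 3.74 + (-3.7013)·0.35436 = 2.4284 mol/L.

2.43 mol/L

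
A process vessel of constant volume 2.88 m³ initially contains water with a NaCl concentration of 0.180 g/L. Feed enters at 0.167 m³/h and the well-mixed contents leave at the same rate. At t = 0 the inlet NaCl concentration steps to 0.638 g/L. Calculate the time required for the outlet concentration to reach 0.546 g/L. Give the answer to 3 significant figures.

Species balance: V dC/dt = Q(C_in − C) ⇒ τ = V/Q = 17.246 h.
C(t) = C_in + (C₀ − C_in) e^(−t/τ). Set C = 0.546 and solve for t:
e^(−t/τ) = (C − C_in)/(C₀ − C_in) = (0.546 − 0.638)/(0.180 − 0.638) = 0.20087
t = −τ ln(…) = 17.246 × 1.6051 = 27.680 h.

27.7 h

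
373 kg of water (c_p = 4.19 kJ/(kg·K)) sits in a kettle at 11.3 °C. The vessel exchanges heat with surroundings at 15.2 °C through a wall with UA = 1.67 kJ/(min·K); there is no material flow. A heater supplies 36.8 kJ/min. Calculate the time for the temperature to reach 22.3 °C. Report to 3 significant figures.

516 min

M c_p dT/dt = −UA(T − T_amb) + Q̇.
τ = M c_p/UA = 935.85 min; T_ss = T_amb + Q̇/UA = 15.2 + 36.8/1.67 = 37.236 °C.
T(t) = T_ss + (T₀ − T_ss)e^(−t/τ); set T = 22.3:
t = −τ ln[(T − T_ss)/(T₀ − T_ss)] = −935.85 · ln(0.57588) = 516.46 min.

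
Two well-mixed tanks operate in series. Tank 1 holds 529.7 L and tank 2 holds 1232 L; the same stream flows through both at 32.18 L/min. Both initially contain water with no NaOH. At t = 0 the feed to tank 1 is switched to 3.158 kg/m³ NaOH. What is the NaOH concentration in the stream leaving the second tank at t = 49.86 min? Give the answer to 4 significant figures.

Species balance on tank i: dCᵢ/dt = (Cᵢ₋₁ − Cᵢ)/τᵢ with τᵢ = Vᵢ/Q.
τ₁ = 529.7/32.18 = 16.4605 min; τ₂ = 1232/32.18 = 38.2846 min.
Tank 1: C₁ = C_in(1 − e^(−t/τ₁)). Tank 2 (τ₁ ≠ τ₂): C₂ = C_in[1 − (τ₁ e^(−t/τ₁) − τ₂ e^(−t/τ₂))/(τ₁ − τ₂)].
At t = 49.86: e^(−t/τ₁) = 0.0483609, e^(−t/τ₂) = 0.271892.
C₂ = 3.158·[1 − (16.4605·0.0483609 − 38.2846·0.271892)/(-21.8241)] = 3.158·0.559512 = 1.76694 kg/m³.

1.767 kg/m³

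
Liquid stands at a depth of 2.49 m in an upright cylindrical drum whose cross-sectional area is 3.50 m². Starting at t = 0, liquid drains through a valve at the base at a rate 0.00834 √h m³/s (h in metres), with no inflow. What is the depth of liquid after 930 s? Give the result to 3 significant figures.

With no inflow, A dh/dt = −0.00834 √h.
This is separable: 2 d(√h)/dt = −0.00834/A, so √h = √h₀ − (0.00834/(2A)) t.
√h = √2.49 − 0.00834·930/(2·3.50) = 1.5780 − 1.1080 = 0.46994.
h = 0.46994² = 0.22085 m.

0.221 m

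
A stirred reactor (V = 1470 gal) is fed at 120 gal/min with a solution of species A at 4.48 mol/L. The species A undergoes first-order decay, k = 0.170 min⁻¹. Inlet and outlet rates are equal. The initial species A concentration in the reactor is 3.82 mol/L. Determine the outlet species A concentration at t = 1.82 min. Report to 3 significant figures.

2.95 mol/L

Species balance: V dC/dt = Q C_in − Q C − k V C.
This is linear with rate a = Q/V + k = 0.25163 min⁻¹.
C_ss = Q C_in/(Q + kV) = 1.4534 mol/L; C(t) = C_ss + (C₀ − C_ss) e^(−a t).
C(1.82) = 1.4534 + (2.3666)·e^(−0.25163·1.82) = 1.4534 + (2.3666)·0.63257 = 2.9504 mol/L.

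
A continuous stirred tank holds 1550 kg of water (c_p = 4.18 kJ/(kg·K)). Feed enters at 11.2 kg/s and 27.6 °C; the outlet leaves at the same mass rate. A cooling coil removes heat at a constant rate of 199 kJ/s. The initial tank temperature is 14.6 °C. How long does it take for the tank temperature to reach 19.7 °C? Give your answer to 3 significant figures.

First-law balance (no shaft work): M c_p dT/dt = ṁ c_p (T_in − T) − 199.
τ = M/ṁ = 138.39 s; T_ss = T_in − Q̇/(ṁ c_p) = 23.349 °C.
T(t) = T_ss + (T₀ − T_ss) e^(−t/τ). Set T = 19.7:
e^(−t/τ) = (19.7 − 23.349)/(14.6 − 23.349) = 0.41710
t = −138.39 · ln(0.41710) = 121.02 s.

121 s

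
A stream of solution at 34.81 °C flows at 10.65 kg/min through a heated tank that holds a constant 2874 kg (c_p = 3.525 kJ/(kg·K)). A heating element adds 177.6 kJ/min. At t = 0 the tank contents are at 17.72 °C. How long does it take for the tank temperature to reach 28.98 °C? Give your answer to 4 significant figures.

195.8 min

M c_p dT/dt = ṁ c_p (T_in − T) + Q̇.
τ = M/ṁ = 269.859 min; T_ss = T_in + Q̇/(ṁ c_p) = 39.5408 °C.
T(t) = T_ss + (T₀ − T_ss) e^(−t/τ). Set T = 28.98:
e^(−t/τ) = (28.98 − 39.5408)/(17.72 − 39.5408) = 0.483978
t = −269.859 · ln(0.483978) = 195.841 min.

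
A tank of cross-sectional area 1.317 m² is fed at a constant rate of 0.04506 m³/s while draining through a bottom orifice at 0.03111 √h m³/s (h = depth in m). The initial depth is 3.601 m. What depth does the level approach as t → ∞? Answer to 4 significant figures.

2.098 m

A dh/dt = Q_in − 0.03111 √h. Steady state requires inflow = outflow:
Q_in = 0.03111 √h_ss ⇒ √h_ss = 0.04506/0.03111 = 1.44841.
h_ss = 1.44841² = 2.09789 m. (Since h₀ = 3.601 m > h_ss, the level will fall toward this value.)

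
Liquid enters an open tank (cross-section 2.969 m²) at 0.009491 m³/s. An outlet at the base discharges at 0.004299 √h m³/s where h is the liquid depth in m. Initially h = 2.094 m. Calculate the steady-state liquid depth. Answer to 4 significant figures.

4.874 m

Level balance: A dh/dt = 0.009491 − 0.004299 √h. Setting dh/dt = 0:
Q_in = 0.004299 √h_ss ⇒ √h_ss = 0.009491/0.004299 = 2.20772.
h_ss = 2.20772² = 4.87404 m. (Since h₀ = 2.094 m < h_ss, the level will rise toward this value.)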